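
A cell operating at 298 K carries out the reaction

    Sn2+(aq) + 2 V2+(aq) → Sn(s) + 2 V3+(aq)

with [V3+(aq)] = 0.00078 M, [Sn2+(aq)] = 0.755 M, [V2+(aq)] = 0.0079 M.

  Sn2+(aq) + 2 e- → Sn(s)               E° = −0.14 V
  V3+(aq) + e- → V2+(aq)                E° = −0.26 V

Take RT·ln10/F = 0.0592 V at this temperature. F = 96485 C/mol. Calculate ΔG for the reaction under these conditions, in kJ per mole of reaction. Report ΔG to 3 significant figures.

E°cell = −0.14 − (−0.26) = +0.12 V; the balanced reaction transfers n = 2 electrons.
Q = [V3+(aq)]^2 / ([Sn2+(aq)]·[V2+(aq)]^2) = 0.0129, so log Q = −1.889 and E = +0.12 − (0.0592/2)(−1.889) = +0.1759 V.
Then ΔG = −nFE = −2 × 96485 × +0.1759 J/mol = −33.9 kJ/mol.

−33.9 kJ/mol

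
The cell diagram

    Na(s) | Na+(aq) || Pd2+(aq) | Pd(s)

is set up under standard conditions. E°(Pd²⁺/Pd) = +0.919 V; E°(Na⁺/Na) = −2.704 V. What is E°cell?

By convention the left-hand electrode in cell notation is the anode (oxidation) and the right-hand electrode is the cathode (reduction).
E°cell = E°(right) − E°(left) = +0.919 − (−2.704) = +3.623 V.

+3.623 V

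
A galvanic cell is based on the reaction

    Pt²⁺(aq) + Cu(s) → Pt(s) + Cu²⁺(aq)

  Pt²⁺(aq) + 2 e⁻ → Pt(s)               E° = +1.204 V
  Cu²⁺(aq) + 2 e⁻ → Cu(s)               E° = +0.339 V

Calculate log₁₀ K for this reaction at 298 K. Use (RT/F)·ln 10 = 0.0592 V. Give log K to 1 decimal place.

The Pt²⁺/Pt couple is reduced (cathode); E°cell = +1.204 − (+0.339) = +0.865 V with n = 2.
At equilibrium E = 0, so log K = nE°cell / 0.0592 = (2)(+0.865) / 0.0592 = 29.2.

log K = 29.2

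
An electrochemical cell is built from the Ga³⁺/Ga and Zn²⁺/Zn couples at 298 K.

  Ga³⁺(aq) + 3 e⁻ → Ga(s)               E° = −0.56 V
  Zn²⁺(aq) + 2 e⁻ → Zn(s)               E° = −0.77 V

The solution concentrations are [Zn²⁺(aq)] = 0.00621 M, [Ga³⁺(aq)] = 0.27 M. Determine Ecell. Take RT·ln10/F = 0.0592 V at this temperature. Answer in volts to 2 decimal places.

The Ga³⁺/Ga couple has the more positive E°, so it is the cathode; Zn²⁺/Zn is the anode.
E°cell = E°cat − E°an = −0.56 − (−0.77) = +0.21 V; n = 6.
The balanced reaction is 2 Ga³⁺(aq) + 3 Zn(s) → 2 Ga(s) + 3 Zn²⁺(aq), so Q = [Zn²⁺(aq)]^3 / [Ga³⁺(aq)]^2 = 3.29×10^−6 and log Q = −5.483.
E = E° − (0.0592/n)·log Q = +0.21 − (0.0592/6)(−5.483) = +0.26 V.

+0.26 V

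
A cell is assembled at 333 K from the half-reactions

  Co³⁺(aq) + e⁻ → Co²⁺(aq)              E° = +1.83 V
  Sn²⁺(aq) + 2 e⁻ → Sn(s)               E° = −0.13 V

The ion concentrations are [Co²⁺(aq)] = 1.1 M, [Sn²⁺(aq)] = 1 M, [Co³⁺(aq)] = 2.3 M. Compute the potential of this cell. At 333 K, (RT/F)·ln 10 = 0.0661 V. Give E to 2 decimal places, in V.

The Co³⁺/Co²⁺ couple has the more positive E°, so it is the cathode; Sn²⁺/Sn is the anode.
The standard potential is +1.83 − (−0.13) = +1.96 V and the balanced reaction transfers n = 2 electrons.
The balanced reaction is 2 Co³⁺(aq) + Sn(s) → 2 Co²⁺(aq) + Sn²⁺(aq), so Q = ([Co²⁺(aq)]^2·[Sn²⁺(aq)]) / [Co³⁺(aq)]^2 = 0.229 and log Q = −0.641.
By the Nernst equation, E = +1.96 − (0.0661/2)·(−0.641) = +1.98 V.

+1.98 V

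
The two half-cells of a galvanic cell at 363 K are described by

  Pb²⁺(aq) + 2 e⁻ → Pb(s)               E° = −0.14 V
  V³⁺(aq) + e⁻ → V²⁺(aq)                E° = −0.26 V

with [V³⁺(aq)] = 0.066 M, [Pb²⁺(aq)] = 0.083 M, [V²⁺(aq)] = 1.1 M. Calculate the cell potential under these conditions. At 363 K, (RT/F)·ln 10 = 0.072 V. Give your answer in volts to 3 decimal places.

+0.169 V

Since E°(Pb²⁺/Pb) > E°(V³⁺/V²⁺), Pb²⁺/Pb serves as the cathode.
E°cell = −0.14 − (−0.26) = +0.12 V, with n = 2 electrons transferred.
The balanced reaction is Pb²⁺(aq) + 2 V²⁺(aq) → Pb(s) + 2 V³⁺(aq), so Q = [V³⁺(aq)]^2 / ([Pb²⁺(aq)]·[V²⁺(aq)]^2) = 0.0434 and log Q = −1.363.
E = E° − (0.072/n)·log Q = +0.12 − (0.072/2)(−1.363) = +0.169 V.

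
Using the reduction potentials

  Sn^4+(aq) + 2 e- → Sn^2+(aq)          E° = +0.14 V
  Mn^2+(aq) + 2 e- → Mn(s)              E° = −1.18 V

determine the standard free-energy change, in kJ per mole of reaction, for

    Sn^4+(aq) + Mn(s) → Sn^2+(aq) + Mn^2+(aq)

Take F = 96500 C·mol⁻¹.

−255 kJ/mol

In the reaction as written Sn^4+(aq) is reduced, so the Sn⁴⁺/Sn²⁺ couple is the cathode and Mn²⁺/Mn is the anode.
E°cell = +0.14 − (−1.18) = +1.32 V; balancing electrons gives n = 2.
ΔG° = −nFE°cell = −(2)(96500)(+1.32) J/mol = −255 kJ/mol.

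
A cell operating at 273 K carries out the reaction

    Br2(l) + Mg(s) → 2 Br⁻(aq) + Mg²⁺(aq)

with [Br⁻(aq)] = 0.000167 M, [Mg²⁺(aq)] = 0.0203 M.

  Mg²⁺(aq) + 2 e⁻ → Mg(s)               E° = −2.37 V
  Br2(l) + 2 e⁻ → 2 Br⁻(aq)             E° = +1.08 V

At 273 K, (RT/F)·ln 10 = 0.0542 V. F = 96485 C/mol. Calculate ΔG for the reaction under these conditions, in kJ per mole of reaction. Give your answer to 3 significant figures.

With Br₂/Br⁻ reduced at the cathode, E°cell = +1.08 − (−2.37) = +3.45 V and n = 2.
Q = [Br⁻(aq)]^2·[Mg²⁺(aq)] = 5.66×10^−10, so log Q = −9.247 and E = +3.45 − (0.0542/2)(−9.247) = +3.7006 V.
Then ΔG = −nFE = −2 × 96485 × +3.7006 J/mol = −714 kJ/mol.

−714 kJ/mol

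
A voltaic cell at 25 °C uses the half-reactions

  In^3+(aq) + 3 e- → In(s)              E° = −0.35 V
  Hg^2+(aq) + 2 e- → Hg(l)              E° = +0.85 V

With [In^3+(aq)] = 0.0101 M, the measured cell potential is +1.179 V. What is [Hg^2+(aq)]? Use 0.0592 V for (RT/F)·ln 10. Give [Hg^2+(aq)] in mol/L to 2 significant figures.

Hg²⁺/Hg is the cathode (higher E°); E°cell = +0.85 − (−0.35) = +1.20 V with n = 6.
From the Nernst equation, log Q = n(E° − E)/0.0592 = 6·(+1.20 − (+1.179))/0.0592 = 2.128.
The balanced reaction is 3 Hg^2+(aq) + 2 In(s) → 3 Hg(l) + 2 In^3+(aq), so Q = [In^3+(aq)]^2 / [Hg^2+(aq)]^3.
Isolating [Hg^2+(aq)] in Q = 10^{2.128} yields log [Hg^2+(aq)] = −2.040, i.e. 0.0091 M.

0.0091 M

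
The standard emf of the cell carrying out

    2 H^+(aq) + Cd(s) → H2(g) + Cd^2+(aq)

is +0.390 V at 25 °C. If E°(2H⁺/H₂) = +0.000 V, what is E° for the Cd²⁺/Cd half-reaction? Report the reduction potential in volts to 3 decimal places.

−0.390 V

In the reaction as written the 2H⁺/H₂ couple is reduced (cathode) and Cd²⁺/Cd is oxidized (anode), so E°cell = E°(2H⁺/H₂) − E°(Cd²⁺/Cd).
E°(Cd²⁺/Cd) = E°(cathode) − E°cell = +0.000 − (+0.390) = −0.390 V.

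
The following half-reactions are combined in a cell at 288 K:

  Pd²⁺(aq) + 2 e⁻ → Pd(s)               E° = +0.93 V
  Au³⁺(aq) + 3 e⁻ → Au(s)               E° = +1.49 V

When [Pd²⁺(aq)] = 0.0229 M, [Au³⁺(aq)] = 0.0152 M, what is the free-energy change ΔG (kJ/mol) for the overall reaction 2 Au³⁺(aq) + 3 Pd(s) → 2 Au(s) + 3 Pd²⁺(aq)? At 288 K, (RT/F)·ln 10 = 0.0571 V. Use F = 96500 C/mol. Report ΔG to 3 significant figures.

E°cell = +1.49 − (+0.93) = +0.56 V; the balanced reaction transfers n = 6 electrons.
Here Q = [Pd²⁺(aq)]^3 / [Au³⁺(aq)]^2 = 0.052 (log Q = −1.284), giving E = +0.56 − (0.0571/6)·(−1.284) = +0.5722 V.
Then ΔG = −nFE = −6 × 96500 × +0.5722 J/mol = −331 kJ/mol.

−331 kJ/mol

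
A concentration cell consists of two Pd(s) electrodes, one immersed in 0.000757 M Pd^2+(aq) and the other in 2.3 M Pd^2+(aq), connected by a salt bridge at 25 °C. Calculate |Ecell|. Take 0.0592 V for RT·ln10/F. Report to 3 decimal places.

For a concentration cell E°cell = 0, since both electrodes use the same couple.
The compartment with the higher Pd^2+(aq) concentration (2.3 M) acts as the cathode; ions are reduced there and produced at the dilute (0.000757 M) anode.
With n = 2, Ecell = −(0.0592/2)·log([dilute]/[conc]) = −(0.0592/2)·log(0.000757/2.3) = +0.103 V.

0.103 V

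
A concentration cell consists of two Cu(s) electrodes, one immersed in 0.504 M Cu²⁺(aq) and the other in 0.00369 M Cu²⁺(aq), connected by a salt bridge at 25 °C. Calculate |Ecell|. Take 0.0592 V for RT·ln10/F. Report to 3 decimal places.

For a concentration cell E°cell = 0, since both electrodes use the same couple.
The compartment with the higher Cu²⁺(aq) concentration (0.504 M) acts as the cathode; ions are reduced there and produced at the dilute (0.00369 M) anode.
With n = 2, Ecell = −(0.0592/2)·log([dilute]/[conc]) = −(0.0592/2)·log(0.00369/0.504) = +0.063 V.

0.063 V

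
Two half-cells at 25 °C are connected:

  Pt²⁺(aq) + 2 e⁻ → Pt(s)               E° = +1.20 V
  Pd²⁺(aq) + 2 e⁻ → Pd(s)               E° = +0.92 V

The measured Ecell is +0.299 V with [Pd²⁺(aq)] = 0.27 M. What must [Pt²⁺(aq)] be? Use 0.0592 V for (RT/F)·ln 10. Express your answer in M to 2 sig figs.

1.2 M

The Pt²⁺/Pt couple has the larger reduction potential, so it is the cathode: E°cell = +1.20 − (+0.92) = +0.28 V and n = 2.
From the Nernst equation, log Q = n(E° − E)/0.0592 = 2·(+0.28 − (+0.299))/0.0592 = −0.642.
For Pt²⁺(aq) + Pd(s) → Pt(s) + Pd²⁺(aq), the reaction quotient is Q = [Pd²⁺(aq)] / [Pt²⁺(aq)].
Solving for the unknown gives log [Pt²⁺(aq)] = 0.073, so [Pt²⁺(aq)] ≈ 1.2 M.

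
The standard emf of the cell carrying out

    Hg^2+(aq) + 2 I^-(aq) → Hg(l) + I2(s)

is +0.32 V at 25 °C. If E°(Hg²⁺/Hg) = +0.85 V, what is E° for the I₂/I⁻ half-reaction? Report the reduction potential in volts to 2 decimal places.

+0.53 V

In the reaction as written the Hg²⁺/Hg couple is reduced (cathode) and I₂/I⁻ is oxidized (anode), so E°cell = E°(Hg²⁺/Hg) − E°(I₂/I⁻).
E°(I₂/I⁻) = E°(cathode) − E°cell = +0.85 − (+0.32) = +0.53 V.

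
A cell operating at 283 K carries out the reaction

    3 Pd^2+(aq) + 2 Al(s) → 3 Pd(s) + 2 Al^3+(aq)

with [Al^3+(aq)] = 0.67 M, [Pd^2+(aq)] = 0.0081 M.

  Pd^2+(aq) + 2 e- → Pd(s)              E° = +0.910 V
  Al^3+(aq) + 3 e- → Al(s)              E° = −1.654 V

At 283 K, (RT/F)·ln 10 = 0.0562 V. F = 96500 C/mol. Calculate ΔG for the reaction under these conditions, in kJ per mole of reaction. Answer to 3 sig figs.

E°cell = +0.910 − (−1.654) = +2.564 V; the balanced reaction transfers n = 6 electrons.
Here Q = [Al^3+(aq)]^2 / [Pd^2+(aq)]^3 = 8.45×10^5 (log Q = 5.927), giving E = +2.564 − (0.0562/6)·(5.927) = +2.5085 V.
ΔG = −nFE = −(6)(96500)(+2.5085) J/mol = −1450 kJ/mol.

−1450 kJ/mol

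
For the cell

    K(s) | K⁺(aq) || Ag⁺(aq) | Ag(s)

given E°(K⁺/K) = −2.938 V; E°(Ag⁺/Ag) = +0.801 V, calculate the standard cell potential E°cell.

+3.739 V

By convention the left-hand electrode in cell notation is the anode (oxidation) and the right-hand electrode is the cathode (reduction).
E°cell = E°(right) − E°(left) = +0.801 − (−2.938) = +3.739 V.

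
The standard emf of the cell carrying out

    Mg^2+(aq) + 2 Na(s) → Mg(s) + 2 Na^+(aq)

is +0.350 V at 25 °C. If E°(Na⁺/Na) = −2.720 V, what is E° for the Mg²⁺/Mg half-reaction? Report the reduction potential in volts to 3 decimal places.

−2.370 V

In the reaction as written the Mg²⁺/Mg couple is reduced (cathode) and Na⁺/Na is oxidized (anode), so E°cell = E°(Mg²⁺/Mg) − E°(Na⁺/Na).
E°(Mg²⁺/Mg) = E°cell + E°(anode) = +0.350 + (−2.720) = −2.370 V.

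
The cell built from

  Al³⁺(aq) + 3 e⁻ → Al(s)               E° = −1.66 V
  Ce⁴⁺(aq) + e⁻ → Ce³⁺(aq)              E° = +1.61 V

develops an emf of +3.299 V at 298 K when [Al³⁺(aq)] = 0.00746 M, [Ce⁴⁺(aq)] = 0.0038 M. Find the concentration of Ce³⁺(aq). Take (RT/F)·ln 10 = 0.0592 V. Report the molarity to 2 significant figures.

0.0063 M

Ce⁴⁺/Ce³⁺ is the cathode (higher E°); E°cell = +1.61 − (−1.66) = +3.27 V with n = 3.
From the Nernst equation, log Q = n(E° − E)/0.0592 = 3·(+3.27 − (+3.299))/0.0592 = −1.470.
The balanced reaction is 3 Ce⁴⁺(aq) + Al(s) → 3 Ce³⁺(aq) + Al³⁺(aq), so Q = ([Ce³⁺(aq)]^3·[Al³⁺(aq)]) / [Ce⁴⁺(aq)]^3.
Solving for the unknown gives log [Ce³⁺(aq)] = −2.201, so [Ce³⁺(aq)] ≈ 0.0063 M.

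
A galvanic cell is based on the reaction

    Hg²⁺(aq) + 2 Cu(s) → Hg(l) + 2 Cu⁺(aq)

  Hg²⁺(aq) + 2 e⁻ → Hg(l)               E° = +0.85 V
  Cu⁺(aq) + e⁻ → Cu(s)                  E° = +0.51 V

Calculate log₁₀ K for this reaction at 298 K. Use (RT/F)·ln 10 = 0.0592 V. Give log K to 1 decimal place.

The Hg²⁺/Hg couple is reduced (cathode); E°cell = +0.85 − (+0.51) = +0.34 V with n = 2.
At equilibrium E = 0, so log K = nE°cell / 0.0592 = (2)(+0.34) / 0.0592 = 11.5.

log K = 11.5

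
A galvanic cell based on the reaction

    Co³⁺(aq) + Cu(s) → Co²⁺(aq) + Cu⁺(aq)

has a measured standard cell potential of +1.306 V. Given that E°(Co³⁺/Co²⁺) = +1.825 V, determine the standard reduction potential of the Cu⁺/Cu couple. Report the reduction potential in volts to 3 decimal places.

In the reaction as written the Co³⁺/Co²⁺ couple is reduced (cathode) and Cu⁺/Cu is oxidized (anode), so E°cell = E°(Co³⁺/Co²⁺) − E°(Cu⁺/Cu).
E°(Cu⁺/Cu) = E°(cathode) − E°cell = +1.825 − (+1.306) = +0.519 V.

+0.519 V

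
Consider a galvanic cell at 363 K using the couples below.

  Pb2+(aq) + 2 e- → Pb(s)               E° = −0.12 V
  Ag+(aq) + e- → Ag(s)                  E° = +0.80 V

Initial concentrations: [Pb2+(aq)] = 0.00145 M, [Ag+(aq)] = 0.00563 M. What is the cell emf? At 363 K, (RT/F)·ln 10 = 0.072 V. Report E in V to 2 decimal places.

+0.86 V

Since E°(Ag⁺/Ag) > E°(Pb²⁺/Pb), Ag⁺/Ag serves as the cathode.
E°cell = E°cat − E°an = +0.80 − (−0.12) = +0.92 V; n = 2.
For the overall reaction 2 Ag+(aq) + Pb(s) → 2 Ag(s) + Pb2+(aq), Q = [Pb2+(aq)] / [Ag+(aq)]^2 = 45.7, giving log Q = 1.660.
By the Nernst equation, E = +0.92 − (0.072/2)·(1.660) = +0.86 V.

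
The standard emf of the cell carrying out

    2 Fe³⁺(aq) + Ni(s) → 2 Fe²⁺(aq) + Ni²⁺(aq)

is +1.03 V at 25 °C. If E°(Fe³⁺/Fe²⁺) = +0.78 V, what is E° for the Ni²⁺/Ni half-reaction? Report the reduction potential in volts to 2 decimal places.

−0.25 V

In the reaction as written the Fe³⁺/Fe²⁺ couple is reduced (cathode) and Ni²⁺/Ni is oxidized (anode), so E°cell = E°(Fe³⁺/Fe²⁺) − E°(Ni²⁺/Ni).
E°(Ni²⁺/Ni) = E°(cathode) − E°cell = +0.78 − (+1.03) = −0.25 V.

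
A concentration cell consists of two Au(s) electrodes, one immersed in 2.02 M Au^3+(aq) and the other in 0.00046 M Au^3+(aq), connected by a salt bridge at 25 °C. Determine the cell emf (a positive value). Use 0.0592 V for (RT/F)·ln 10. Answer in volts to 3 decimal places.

For a concentration cell E°cell = 0, since both electrodes use the same couple.
The compartment with the higher Au^3+(aq) concentration (2.02 M) acts as the cathode; ions are reduced there and produced at the dilute (0.00046 M) anode.
With n = 3, Ecell = −(0.0592/3)·log([dilute]/[conc]) = −(0.0592/3)·log(0.00046/2.02) = +0.072 V.

0.072 V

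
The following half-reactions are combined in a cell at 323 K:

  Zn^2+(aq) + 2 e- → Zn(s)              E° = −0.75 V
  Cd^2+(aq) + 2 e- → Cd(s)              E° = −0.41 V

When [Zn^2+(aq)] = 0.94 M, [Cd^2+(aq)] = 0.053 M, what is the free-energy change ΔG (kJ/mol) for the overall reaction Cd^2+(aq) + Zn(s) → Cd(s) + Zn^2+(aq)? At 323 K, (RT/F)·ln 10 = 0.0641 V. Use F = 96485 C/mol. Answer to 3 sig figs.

−57.9 kJ/mol

E°cell = −0.41 − (−0.75) = +0.34 V; the balanced reaction transfers n = 2 electrons.
The reaction quotient is [Zn^2+(aq)] / [Cd^2+(aq)] = 17.7; by Nernst, E = +0.34 − (0.0641/2)(1.249) = +0.3000 V.
ΔG = −nFE = −(2)(96485)(+0.3000) J/mol = −57.9 kJ/mol.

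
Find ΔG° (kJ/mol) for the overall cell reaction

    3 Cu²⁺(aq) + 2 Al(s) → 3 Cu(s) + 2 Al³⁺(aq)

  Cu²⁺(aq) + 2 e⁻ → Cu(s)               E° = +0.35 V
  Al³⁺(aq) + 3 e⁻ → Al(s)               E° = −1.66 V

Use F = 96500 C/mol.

−1164 kJ/mol

In the reaction as written Cu²⁺(aq) is reduced, so the Cu²⁺/Cu couple is the cathode and Al³⁺/Al is the anode.
E°cell = +0.35 − (−1.66) = +2.01 V; balancing electrons gives n = 6.
ΔG° = −nFE°cell = −(6)(96500)(+2.01) J/mol = −1164 kJ/mol.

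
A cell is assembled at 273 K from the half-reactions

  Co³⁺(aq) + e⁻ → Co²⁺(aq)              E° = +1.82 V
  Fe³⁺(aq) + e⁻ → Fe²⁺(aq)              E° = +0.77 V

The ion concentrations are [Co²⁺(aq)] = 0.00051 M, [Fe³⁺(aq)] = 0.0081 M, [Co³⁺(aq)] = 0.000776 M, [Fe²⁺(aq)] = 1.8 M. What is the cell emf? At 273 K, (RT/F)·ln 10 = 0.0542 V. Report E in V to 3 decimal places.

Co³⁺/Co²⁺ is reduced (cathode, E° = +1.82 V) and Fe³⁺/Fe²⁺ is oxidized (anode).
The standard potential is +1.82 − (+0.77) = +1.05 V and the balanced reaction transfers n = 1 electron.
For the overall reaction Co³⁺(aq) + Fe²⁺(aq) → Co²⁺(aq) + Fe³⁺(aq), Q = ([Co²⁺(aq)]·[Fe³⁺(aq)]) / ([Co³⁺(aq)]·[Fe²⁺(aq)]) = 0.00296, giving log Q = −2.529.
E = E° − (0.0542/n)·log Q = +1.05 − (0.0542/1)(−2.529) = +1.187 V.

+1.187 V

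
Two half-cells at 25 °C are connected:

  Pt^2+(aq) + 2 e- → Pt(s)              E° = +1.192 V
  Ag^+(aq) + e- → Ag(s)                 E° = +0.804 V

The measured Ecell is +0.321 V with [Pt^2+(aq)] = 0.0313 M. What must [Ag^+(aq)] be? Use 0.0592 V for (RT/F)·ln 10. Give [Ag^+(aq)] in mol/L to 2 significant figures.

The Pt²⁺/Pt couple has the larger reduction potential, so it is the cathode: E°cell = +1.192 − (+0.804) = +0.388 V and n = 2.
Rearranging E = E° − (0.0592/n)·log Q gives log Q = 2(+0.388 − (+0.321))/0.0592 = 2.264.
Balancing electrons gives Pt^2+(aq) + 2 Ag(s) → Pt(s) + 2 Ag^+(aq); thus Q = [Ag^+(aq)]^2 / [Pt^2+(aq)].
Substituting the known concentrations and solving, log [Ag^+(aq)] = 0.380 and [Ag^+(aq)] = 2.4 M.

2.4 M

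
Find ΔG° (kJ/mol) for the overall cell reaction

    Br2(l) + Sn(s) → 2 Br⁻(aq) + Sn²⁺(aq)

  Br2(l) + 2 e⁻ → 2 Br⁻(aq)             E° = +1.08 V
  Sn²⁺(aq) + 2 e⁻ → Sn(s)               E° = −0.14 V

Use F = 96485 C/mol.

−235 kJ/mol

In the reaction as written Br2(l) is reduced, so the Br₂/Br⁻ couple is the cathode and Sn²⁺/Sn is the anode.
E°cell = +1.08 − (−0.14) = +1.22 V; balancing electrons gives n = 2.
ΔG° = −nFE°cell = −(2)(96485)(+1.22) J/mol = −235 kJ/mol.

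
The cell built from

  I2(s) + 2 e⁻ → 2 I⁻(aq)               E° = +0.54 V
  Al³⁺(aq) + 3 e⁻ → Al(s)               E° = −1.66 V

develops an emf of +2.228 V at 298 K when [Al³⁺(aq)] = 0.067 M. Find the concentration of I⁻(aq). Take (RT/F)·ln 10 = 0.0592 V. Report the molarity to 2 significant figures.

0.83 M

The I₂/I⁻ couple has the larger reduction potential, so it is the cathode: E°cell = +0.54 − (−1.66) = +2.20 V and n = 6.
From the Nernst equation, log Q = n(E° − E)/0.0592 = 6·(+2.20 − (+2.228))/0.0592 = −2.838.
The balanced reaction is 3 I2(s) + 2 Al(s) → 6 I⁻(aq) + 2 Al³⁺(aq), so Q = [I⁻(aq)]^6·[Al³⁺(aq)]^2.
Substituting the known concentrations and solving, log [I⁻(aq)] = −0.082 and [I⁻(aq)] = 0.83 M.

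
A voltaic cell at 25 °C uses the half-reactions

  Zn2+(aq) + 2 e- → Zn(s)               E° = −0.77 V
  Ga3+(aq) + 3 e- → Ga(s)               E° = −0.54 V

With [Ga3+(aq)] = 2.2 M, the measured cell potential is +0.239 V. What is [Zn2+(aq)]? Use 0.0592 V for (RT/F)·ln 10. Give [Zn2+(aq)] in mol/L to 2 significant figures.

0.84 M

Ga³⁺/Ga is the cathode (higher E°); E°cell = −0.54 − (−0.77) = +0.23 V with n = 6.
From the Nernst equation, log Q = n(E° − E)/0.0592 = 6·(+0.23 − (+0.239))/0.0592 = −0.912.
The balanced reaction is 2 Ga3+(aq) + 3 Zn(s) → 2 Ga(s) + 3 Zn2+(aq), so Q = [Zn2+(aq)]^3 / [Ga3+(aq)]^2.
Isolating [Zn2+(aq)] in Q = 10^{−0.912} yields log [Zn2+(aq)] = −0.076, i.e. 0.84 M.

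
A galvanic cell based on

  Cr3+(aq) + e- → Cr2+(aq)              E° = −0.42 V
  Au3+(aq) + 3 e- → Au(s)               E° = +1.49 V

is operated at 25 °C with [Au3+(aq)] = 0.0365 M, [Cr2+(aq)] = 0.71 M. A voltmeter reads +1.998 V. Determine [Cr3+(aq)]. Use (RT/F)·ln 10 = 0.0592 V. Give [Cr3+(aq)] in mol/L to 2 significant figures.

The Au³⁺/Au couple has the larger reduction potential, so it is the cathode: E°cell = +1.49 − (−0.42) = +1.91 V and n = 3.
Since E = E° − (0.0592/n)·log Q, log Q = n(E° − E)/0.0592 = −4.459.
Balancing electrons gives Au3+(aq) + 3 Cr2+(aq) → Au(s) + 3 Cr3+(aq); thus Q = [Cr3+(aq)]^3 / ([Au3+(aq)]·[Cr2+(aq)]^3).
Substituting the known concentrations and solving, log [Cr3+(aq)] = −2.114 and [Cr3+(aq)] = 0.0077 M.

0.0077 M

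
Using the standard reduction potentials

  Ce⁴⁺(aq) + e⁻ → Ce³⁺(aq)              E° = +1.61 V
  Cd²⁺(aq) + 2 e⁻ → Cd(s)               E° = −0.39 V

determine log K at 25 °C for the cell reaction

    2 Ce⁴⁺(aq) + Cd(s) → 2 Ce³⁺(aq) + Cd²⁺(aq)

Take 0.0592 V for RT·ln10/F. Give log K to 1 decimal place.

The Ce⁴⁺/Ce³⁺ couple is reduced (cathode); E°cell = +1.61 − (−0.39) = +2.00 V with n = 2.
At equilibrium E = 0, so log K = nE°cell / 0.0592 = (2)(+2.00) / 0.0592 = 67.6.

log K = 67.6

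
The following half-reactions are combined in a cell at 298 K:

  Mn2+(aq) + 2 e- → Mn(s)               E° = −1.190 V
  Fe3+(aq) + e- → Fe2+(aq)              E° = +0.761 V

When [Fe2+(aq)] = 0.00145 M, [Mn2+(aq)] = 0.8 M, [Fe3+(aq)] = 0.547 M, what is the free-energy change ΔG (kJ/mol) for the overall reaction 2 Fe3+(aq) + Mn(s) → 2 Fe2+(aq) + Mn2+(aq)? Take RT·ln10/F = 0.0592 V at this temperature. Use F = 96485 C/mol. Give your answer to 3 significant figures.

E°cell = +0.761 − (−1.190) = +1.951 V; the balanced reaction transfers n = 2 electrons.
Q = ([Fe2+(aq)]^2·[Mn2+(aq)]) / [Fe3+(aq)]^2 = 5.62×10^−6, so log Q = −5.250 and E = +1.951 − (0.0592/2)(−5.250) = +2.1064 V.
ΔG = −nFE = −(2)(96485)(+2.1064) J/mol = −406 kJ/mol.

−406 kJ/mol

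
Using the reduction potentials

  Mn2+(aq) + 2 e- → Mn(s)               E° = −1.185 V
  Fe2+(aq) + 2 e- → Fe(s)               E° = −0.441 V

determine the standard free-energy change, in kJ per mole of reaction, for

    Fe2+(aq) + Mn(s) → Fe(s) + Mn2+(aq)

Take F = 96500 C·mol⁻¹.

−144 kJ/mol

In the reaction as written Fe2+(aq) is reduced, so the Fe²⁺/Fe couple is the cathode and Mn²⁺/Mn is the anode.
E°cell = −0.441 − (−1.185) = +0.744 V; balancing electrons gives n = 2.
ΔG° = −nFE°cell = −(2)(96500)(+0.744) J/mol = −144 kJ/mol.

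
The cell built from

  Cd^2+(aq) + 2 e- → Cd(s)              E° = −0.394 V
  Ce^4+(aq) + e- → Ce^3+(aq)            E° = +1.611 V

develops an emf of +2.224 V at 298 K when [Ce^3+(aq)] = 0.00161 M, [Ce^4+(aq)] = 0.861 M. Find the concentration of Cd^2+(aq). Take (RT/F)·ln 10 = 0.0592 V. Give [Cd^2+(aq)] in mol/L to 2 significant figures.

0.011 M

Ce⁴⁺/Ce³⁺ is the cathode (higher E°); E°cell = +1.611 − (−0.394) = +2.005 V with n = 2.
From the Nernst equation, log Q = n(E° − E)/0.0592 = 2·(+2.005 − (+2.224))/0.0592 = −7.399.
The balanced reaction is 2 Ce^4+(aq) + Cd(s) → 2 Ce^3+(aq) + Cd^2+(aq), so Q = ([Ce^3+(aq)]^2·[Cd^2+(aq)]) / [Ce^4+(aq)]^2.
Isolating [Cd^2+(aq)] in Q = 10^{−7.399} yields log [Cd^2+(aq)] = −1.943, i.e. 0.011 M.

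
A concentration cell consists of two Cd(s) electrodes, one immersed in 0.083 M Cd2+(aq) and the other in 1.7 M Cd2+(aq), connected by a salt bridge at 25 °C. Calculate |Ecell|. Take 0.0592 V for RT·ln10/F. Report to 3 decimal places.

For a concentration cell E°cell = 0, since both electrodes use the same couple.
The compartment with the higher Cd2+(aq) concentration (1.7 M) acts as the cathode; ions are reduced there and produced at the dilute (0.083 M) anode.
With n = 2, Ecell = −(0.0592/2)·log([dilute]/[conc]) = −(0.0592/2)·log(0.083/1.7) = +0.039 V.

0.039 V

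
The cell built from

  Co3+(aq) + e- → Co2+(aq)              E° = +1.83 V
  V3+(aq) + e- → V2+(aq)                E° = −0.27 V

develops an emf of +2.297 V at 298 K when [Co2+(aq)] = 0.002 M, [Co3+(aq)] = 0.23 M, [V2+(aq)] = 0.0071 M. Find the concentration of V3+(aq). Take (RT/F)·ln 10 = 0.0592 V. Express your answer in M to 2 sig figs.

The Co³⁺/Co²⁺ couple has the larger reduction potential, so it is the cathode: E°cell = +1.83 − (−0.27) = +2.10 V and n = 1.
From the Nernst equation, log Q = n(E° − E)/0.0592 = 1·(+2.10 − (+2.297))/0.0592 = −3.328.
The balanced reaction is Co3+(aq) + V2+(aq) → Co2+(aq) + V3+(aq), so Q = ([Co2+(aq)]·[V3+(aq)]) / ([Co3+(aq)]·[V2+(aq)]).
Solving for the unknown gives log [V3+(aq)] = −3.416, so [V3+(aq)] ≈ 0.00038 M.

0.00038 M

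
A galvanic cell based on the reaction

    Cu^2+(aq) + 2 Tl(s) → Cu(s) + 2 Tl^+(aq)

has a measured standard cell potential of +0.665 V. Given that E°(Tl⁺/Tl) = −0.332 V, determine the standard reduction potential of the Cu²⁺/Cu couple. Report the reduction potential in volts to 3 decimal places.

+0.333 V

In the reaction as written the Cu²⁺/Cu couple is reduced (cathode) and Tl⁺/Tl is oxidized (anode), so E°cell = E°(Cu²⁺/Cu) − E°(Tl⁺/Tl).
E°(Cu²⁺/Cu) = E°cell + E°(anode) = +0.665 + (−0.332) = +0.333 V.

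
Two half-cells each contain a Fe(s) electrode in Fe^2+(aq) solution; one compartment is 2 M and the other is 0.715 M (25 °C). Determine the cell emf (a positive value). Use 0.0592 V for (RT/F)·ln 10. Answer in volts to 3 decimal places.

0.013 V

For a concentration cell E°cell = 0, since both electrodes use the same couple.
The compartment with the higher Fe^2+(aq) concentration (2 M) acts as the cathode; ions are reduced there and produced at the dilute (0.715 M) anode.
With n = 2, Ecell = −(0.0592/2)·log([dilute]/[conc]) = −(0.0592/2)·log(0.715/2) = +0.013 V.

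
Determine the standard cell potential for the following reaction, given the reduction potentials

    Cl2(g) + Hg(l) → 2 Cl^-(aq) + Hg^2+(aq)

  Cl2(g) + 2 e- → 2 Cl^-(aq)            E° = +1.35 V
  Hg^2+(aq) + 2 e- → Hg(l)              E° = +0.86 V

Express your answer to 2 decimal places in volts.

+0.49 V

Cl2(g) gains electrons, so the Cl₂/Cl⁻ couple is the cathode; the Hg²⁺/Hg couple is the anode.
E°cell = E°(cathode) − E°(anode) = +1.35 − (+0.86) = +0.49 V.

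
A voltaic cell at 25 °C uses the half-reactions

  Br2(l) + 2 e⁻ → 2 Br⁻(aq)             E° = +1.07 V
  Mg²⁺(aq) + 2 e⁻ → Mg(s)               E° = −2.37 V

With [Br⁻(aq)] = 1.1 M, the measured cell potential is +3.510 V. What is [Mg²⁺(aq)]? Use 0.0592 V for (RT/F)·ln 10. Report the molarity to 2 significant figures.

With Br₂/Br⁻ at the cathode and Mg²⁺/Mg at the anode, E°cell = +1.07 − (−2.37) = +3.44 V (n = 2).
Since E = E° − (0.0592/n)·log Q, log Q = n(E° − E)/0.0592 = −2.365.
Balancing electrons gives Br2(l) + Mg(s) → 2 Br⁻(aq) + Mg²⁺(aq); thus Q = [Br⁻(aq)]^2·[Mg²⁺(aq)].
Substituting the known concentrations and solving, log [Mg²⁺(aq)] = −2.448 and [Mg²⁺(aq)] = 0.0036 M.

0.0036 M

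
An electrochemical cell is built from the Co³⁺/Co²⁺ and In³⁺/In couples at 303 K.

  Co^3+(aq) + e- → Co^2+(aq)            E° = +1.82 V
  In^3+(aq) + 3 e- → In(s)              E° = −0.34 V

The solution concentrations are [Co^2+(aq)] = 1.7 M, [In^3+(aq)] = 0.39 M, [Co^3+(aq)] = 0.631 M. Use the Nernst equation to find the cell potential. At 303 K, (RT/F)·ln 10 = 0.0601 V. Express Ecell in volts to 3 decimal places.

Co³⁺/Co²⁺ is reduced (cathode, E° = +1.82 V) and In³⁺/In is oxidized (anode).
The standard potential is +1.82 − (−0.34) = +2.16 V and the balanced reaction transfers n = 3 electrons.
For the overall reaction 3 Co^3+(aq) + In(s) → 3 Co^2+(aq) + In^3+(aq), Q = ([Co^2+(aq)]^3·[In^3+(aq)]) / [Co^3+(aq)]^3 = 7.63, giving log Q = 0.882.
E = E° − (0.0601/n)·log Q = +2.16 − (0.0601/3)(0.882) = +2.142 V.

+2.142 V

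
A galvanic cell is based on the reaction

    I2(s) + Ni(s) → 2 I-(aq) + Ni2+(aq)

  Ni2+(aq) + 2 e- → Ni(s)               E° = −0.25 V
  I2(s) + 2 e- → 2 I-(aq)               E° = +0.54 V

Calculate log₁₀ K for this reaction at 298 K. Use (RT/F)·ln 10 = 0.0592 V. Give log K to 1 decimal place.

The I₂/I⁻ couple is reduced (cathode); E°cell = +0.54 − (−0.25) = +0.79 V with n = 2.
At equilibrium E = 0, so log K = nE°cell / 0.0592 = (2)(+0.79) / 0.0592 = 26.7.

log K = 26.7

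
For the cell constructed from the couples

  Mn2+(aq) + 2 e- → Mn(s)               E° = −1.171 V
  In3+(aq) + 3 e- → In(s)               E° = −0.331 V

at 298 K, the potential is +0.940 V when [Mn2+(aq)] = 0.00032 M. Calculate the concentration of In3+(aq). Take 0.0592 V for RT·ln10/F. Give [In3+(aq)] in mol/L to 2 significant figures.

0.67 M

The In³⁺/In couple has the larger reduction potential, so it is the cathode: E°cell = −0.331 − (−1.171) = +0.840 V and n = 6.
From the Nernst equation, log Q = n(E° − E)/0.0592 = 6·(+0.840 − (+0.940))/0.0592 = −10.135.
The balanced reaction is 2 In3+(aq) + 3 Mn(s) → 2 In(s) + 3 Mn2+(aq), so Q = [Mn2+(aq)]^3 / [In3+(aq)]^2.
Solving for the unknown gives log [In3+(aq)] = −0.175, so [In3+(aq)] ≈ 0.67 M.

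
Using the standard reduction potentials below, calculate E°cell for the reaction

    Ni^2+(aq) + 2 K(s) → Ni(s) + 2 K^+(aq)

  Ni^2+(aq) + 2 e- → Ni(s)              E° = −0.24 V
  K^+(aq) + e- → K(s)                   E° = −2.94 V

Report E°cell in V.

+2.70 V

Ni^2+(aq) gains electrons, so the Ni²⁺/Ni couple is the cathode; the K⁺/K couple is the anode.
E°cell = E°(cathode) − E°(anode) = −0.24 − (−2.94) = +2.70 V.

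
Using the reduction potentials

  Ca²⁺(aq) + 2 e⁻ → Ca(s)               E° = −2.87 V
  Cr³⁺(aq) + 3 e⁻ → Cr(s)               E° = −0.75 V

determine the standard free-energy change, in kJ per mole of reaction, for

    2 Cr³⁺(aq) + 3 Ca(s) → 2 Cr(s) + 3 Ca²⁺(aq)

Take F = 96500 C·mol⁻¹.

−1227 kJ/mol

In the reaction as written Cr³⁺(aq) is reduced, so the Cr³⁺/Cr couple is the cathode and Ca²⁺/Ca is the anode.
E°cell = −0.75 − (−2.87) = +2.12 V; balancing electrons gives n = 6.
ΔG° = −nFE°cell = −(6)(96500)(+2.12) J/mol = −1227 kJ/mol.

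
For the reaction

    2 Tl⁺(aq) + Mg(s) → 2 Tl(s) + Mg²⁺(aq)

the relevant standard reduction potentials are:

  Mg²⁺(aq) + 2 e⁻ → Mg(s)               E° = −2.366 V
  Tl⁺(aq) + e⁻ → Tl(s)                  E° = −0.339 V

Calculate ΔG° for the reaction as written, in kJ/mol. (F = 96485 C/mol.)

−391 kJ/mol

In the reaction as written Tl⁺(aq) is reduced, so the Tl⁺/Tl couple is the cathode and Mg²⁺/Mg is the anode.
E°cell = −0.339 − (−2.366) = +2.027 V; balancing electrons gives n = 2.
ΔG° = −nFE°cell = −(2)(96485)(+2.027) J/mol = −391 kJ/mol.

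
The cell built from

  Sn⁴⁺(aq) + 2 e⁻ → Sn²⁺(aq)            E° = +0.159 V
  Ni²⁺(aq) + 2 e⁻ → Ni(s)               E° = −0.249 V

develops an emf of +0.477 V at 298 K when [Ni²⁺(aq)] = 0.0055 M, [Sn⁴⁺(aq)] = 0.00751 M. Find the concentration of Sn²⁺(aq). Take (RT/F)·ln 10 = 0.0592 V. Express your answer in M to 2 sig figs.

0.0064 M

Sn⁴⁺/Sn²⁺ is the cathode (higher E°); E°cell = +0.159 − (−0.249) = +0.408 V with n = 2.
From the Nernst equation, log Q = n(E° − E)/0.0592 = 2·(+0.408 − (+0.477))/0.0592 = −2.331.
For Sn⁴⁺(aq) + Ni(s) → Sn²⁺(aq) + Ni²⁺(aq), the reaction quotient is Q = ([Sn²⁺(aq)]·[Ni²⁺(aq)]) / [Sn⁴⁺(aq)].
Solving for the unknown gives log [Sn²⁺(aq)] = −2.196, so [Sn²⁺(aq)] ≈ 0.0064 M.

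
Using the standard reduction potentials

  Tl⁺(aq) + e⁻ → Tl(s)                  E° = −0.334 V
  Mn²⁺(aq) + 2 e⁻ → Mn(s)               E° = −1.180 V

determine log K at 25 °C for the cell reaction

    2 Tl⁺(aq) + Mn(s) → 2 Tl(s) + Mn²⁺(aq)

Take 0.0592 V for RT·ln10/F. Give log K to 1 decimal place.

log K = 28.6

The Tl⁺/Tl couple is reduced (cathode); E°cell = −0.334 − (−1.180) = +0.846 V with n = 2.
At equilibrium E = 0, so log K = nE°cell / 0.0592 = (2)(+0.846) / 0.0592 = 28.6.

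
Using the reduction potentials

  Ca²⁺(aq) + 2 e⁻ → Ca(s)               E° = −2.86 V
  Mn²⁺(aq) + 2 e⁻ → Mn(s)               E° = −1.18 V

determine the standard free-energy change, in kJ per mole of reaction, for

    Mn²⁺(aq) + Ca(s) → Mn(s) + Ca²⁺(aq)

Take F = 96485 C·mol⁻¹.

In the reaction as written Mn²⁺(aq) is reduced, so the Mn²⁺/Mn couple is the cathode and Ca²⁺/Ca is the anode.
E°cell = −1.18 − (−2.86) = +1.68 V; balancing electrons gives n = 2.
ΔG° = −nFE°cell = −(2)(96485)(+1.68) J/mol = −324 kJ/mol.

−324 kJ/mol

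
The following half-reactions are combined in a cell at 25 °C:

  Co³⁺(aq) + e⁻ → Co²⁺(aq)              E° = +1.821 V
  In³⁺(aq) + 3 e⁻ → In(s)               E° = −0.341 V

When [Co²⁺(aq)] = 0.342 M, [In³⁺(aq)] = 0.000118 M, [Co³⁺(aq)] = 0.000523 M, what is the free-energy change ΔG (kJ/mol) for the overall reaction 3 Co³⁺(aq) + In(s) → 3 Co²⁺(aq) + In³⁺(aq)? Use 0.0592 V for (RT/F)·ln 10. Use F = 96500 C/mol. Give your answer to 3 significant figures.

−600 kJ/mol

With Co³⁺/Co²⁺ reduced at the cathode, E°cell = +1.821 − (−0.341) = +2.162 V and n = 3.
Q = ([Co²⁺(aq)]^3·[In³⁺(aq)]) / [Co³⁺(aq)]^3 = 3.3×10^4, so log Q = 4.518 and E = +2.162 − (0.0592/3)(4.518) = +2.0728 V.
Then ΔG = −nFE = −3 × 96500 × +2.0728 J/mol = −600 kJ/mol.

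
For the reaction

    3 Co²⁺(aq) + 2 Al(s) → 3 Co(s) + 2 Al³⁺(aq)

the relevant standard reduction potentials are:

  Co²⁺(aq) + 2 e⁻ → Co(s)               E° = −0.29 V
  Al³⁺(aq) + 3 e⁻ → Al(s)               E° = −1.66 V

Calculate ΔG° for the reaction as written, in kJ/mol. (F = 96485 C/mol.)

In the reaction as written Co²⁺(aq) is reduced, so the Co²⁺/Co couple is the cathode and Al³⁺/Al is the anode.
E°cell = −0.29 − (−1.66) = +1.37 V; balancing electrons gives n = 6.
ΔG° = −nFE°cell = −(6)(96485)(+1.37) J/mol = −793 kJ/mol.

−793 kJ/mol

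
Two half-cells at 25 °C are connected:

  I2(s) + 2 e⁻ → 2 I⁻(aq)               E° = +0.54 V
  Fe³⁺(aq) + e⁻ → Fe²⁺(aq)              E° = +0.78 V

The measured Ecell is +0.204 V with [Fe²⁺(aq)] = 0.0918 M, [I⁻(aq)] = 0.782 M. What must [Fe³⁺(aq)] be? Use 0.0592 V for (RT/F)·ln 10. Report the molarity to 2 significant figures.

0.029 M

With Fe³⁺/Fe²⁺ at the cathode and I₂/I⁻ at the anode, E°cell = +0.78 − (+0.54) = +0.24 V (n = 2).
Since E = E° − (0.0592/n)·log Q, log Q = n(E° − E)/0.0592 = 1.216.
For 2 Fe³⁺(aq) + 2 I⁻(aq) → 2 Fe²⁺(aq) + I2(s), the reaction quotient is Q = [Fe²⁺(aq)]^2 / ([Fe³⁺(aq)]^2·[I⁻(aq)]^2).
Isolating [Fe³⁺(aq)] in Q = 10^{1.216} yields log [Fe³⁺(aq)] = −1.538, i.e. 0.029 M.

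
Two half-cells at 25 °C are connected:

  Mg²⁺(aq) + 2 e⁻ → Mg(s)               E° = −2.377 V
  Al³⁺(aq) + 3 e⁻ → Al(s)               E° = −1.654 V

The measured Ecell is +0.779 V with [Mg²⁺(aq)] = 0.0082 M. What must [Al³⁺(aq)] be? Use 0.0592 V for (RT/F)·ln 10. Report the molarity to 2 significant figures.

0.51 M

Al³⁺/Al is the cathode (higher E°); E°cell = −1.654 − (−2.377) = +0.723 V with n = 6.
From the Nernst equation, log Q = n(E° − E)/0.0592 = 6·(+0.723 − (+0.779))/0.0592 = −5.676.
The balanced reaction is 2 Al³⁺(aq) + 3 Mg(s) → 2 Al(s) + 3 Mg²⁺(aq), so Q = [Mg²⁺(aq)]^3 / [Al³⁺(aq)]^2.
Solving for the unknown gives log [Al³⁺(aq)] = −0.291, so [Al³⁺(aq)] ≈ 0.51 M.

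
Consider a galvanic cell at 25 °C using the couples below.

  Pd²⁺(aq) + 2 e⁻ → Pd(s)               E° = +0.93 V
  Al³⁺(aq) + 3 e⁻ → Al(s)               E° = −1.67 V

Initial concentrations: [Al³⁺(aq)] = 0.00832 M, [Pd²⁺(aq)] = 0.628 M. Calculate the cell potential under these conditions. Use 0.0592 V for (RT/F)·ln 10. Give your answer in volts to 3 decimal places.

The Pd²⁺/Pd couple has the more positive E°, so it is the cathode; Al³⁺/Al is the anode.
E°cell = +0.93 − (−1.67) = +2.60 V, with n = 6 electrons transferred.
The balanced reaction is 3 Pd²⁺(aq) + 2 Al(s) → 3 Pd(s) + 2 Al³⁺(aq), so Q = [Al³⁺(aq)]^2 / [Pd²⁺(aq)]^3 = 0.000279 and log Q = −3.554.
By the Nernst equation, E = +2.60 − (0.0592/6)·(−3.554) = +2.635 V.

+2.635 V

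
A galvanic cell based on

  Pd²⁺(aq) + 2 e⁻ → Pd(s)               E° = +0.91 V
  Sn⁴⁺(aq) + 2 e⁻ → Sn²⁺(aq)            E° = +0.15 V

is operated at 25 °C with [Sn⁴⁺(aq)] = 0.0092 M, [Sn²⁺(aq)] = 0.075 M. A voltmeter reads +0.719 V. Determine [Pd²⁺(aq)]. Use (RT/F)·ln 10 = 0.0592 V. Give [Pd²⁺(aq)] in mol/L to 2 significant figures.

Pd²⁺/Pd is the cathode (higher E°); E°cell = +0.91 − (+0.15) = +0.76 V with n = 2.
Since E = E° − (0.0592/n)·log Q, log Q = n(E° − E)/0.0592 = 1.385.
Balancing electrons gives Pd²⁺(aq) + Sn²⁺(aq) → Pd(s) + Sn⁴⁺(aq); thus Q = [Sn⁴⁺(aq)] / ([Pd²⁺(aq)]·[Sn²⁺(aq)]).
Isolating [Pd²⁺(aq)] in Q = 10^{1.385} yields log [Pd²⁺(aq)] = −2.296, i.e. 0.0051 M.

0.0051 M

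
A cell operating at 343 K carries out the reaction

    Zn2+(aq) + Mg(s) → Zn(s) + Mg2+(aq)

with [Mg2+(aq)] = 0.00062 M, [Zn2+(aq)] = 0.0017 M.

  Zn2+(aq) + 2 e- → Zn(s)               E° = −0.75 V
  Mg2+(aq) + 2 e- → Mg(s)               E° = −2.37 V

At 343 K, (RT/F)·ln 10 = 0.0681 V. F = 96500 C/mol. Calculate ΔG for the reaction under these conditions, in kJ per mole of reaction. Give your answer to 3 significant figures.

−316 kJ/mol

The standard cell potential is −0.75 − (−2.37) = +1.62 V, with n = 2 electrons in the balanced equation.
Q = [Mg2+(aq)] / [Zn2+(aq)] = 0.365, so log Q = −0.438 and E = +1.62 − (0.0681/2)(−0.438) = +1.6349 V.
Then ΔG = −nFE = −2 × 96500 × +1.6349 J/mol = −316 kJ/mol.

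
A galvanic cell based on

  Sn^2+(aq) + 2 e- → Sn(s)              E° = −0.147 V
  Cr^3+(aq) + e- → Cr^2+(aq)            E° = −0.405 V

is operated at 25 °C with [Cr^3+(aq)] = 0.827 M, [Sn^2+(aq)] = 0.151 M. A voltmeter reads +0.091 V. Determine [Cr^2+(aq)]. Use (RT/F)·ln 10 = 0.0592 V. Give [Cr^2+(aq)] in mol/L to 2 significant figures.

Sn²⁺/Sn is the cathode (higher E°); E°cell = −0.147 − (−0.405) = +0.258 V with n = 2.
Since E = E° − (0.0592/n)·log Q, log Q = n(E° − E)/0.0592 = 5.642.
Balancing electrons gives Sn^2+(aq) + 2 Cr^2+(aq) → Sn(s) + 2 Cr^3+(aq); thus Q = [Cr^3+(aq)]^2 / ([Sn^2+(aq)]·[Cr^2+(aq)]^2).
Solving for the unknown gives log [Cr^2+(aq)] = −2.493, so [Cr^2+(aq)] ≈ 0.0032 M.

0.0032 M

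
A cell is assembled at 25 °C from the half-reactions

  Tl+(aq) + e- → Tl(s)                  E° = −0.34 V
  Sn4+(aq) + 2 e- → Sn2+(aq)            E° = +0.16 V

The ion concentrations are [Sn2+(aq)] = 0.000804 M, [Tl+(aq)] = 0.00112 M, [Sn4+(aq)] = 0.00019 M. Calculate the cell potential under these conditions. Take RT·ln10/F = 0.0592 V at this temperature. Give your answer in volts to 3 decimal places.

+0.656 V

Since E°(Sn⁴⁺/Sn²⁺) > E°(Tl⁺/Tl), Sn⁴⁺/Sn²⁺ serves as the cathode.
E°cell = E°cat − E°an = +0.16 − (−0.34) = +0.50 V; n = 2.
Balancing gives Sn4+(aq) + 2 Tl(s) → Sn2+(aq) + 2 Tl+(aq); hence Q = ([Sn2+(aq)]·[Tl+(aq)]^2) / [Sn4+(aq)] = 5.31×10^−6 (log Q = −5.275).
Applying E = E° − (RT ln10/nF)·log Q gives +0.50 − (0.0592/2)(−5.275) = +0.656 V.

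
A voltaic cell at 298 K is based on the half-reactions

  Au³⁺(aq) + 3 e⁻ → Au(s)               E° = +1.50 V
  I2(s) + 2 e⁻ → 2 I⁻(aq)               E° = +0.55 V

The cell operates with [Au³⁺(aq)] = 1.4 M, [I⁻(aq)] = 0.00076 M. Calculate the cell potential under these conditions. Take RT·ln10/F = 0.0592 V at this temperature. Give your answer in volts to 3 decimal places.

+0.768 V

The Au³⁺/Au couple has the more positive E°, so it is the cathode; I₂/I⁻ is the anode.
E°cell = E°cat − E°an = +1.50 − (+0.55) = +0.95 V; n = 6.
Balancing gives 2 Au³⁺(aq) + 6 I⁻(aq) → 2 Au(s) + 3 I2(s); hence Q = 1 / ([Au³⁺(aq)]^2·[I⁻(aq)]^6) = 2.65×10^18 (log Q = 18.423).
By the Nernst equation, E = +0.95 − (0.0592/6)·(18.423) = +0.768 V.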